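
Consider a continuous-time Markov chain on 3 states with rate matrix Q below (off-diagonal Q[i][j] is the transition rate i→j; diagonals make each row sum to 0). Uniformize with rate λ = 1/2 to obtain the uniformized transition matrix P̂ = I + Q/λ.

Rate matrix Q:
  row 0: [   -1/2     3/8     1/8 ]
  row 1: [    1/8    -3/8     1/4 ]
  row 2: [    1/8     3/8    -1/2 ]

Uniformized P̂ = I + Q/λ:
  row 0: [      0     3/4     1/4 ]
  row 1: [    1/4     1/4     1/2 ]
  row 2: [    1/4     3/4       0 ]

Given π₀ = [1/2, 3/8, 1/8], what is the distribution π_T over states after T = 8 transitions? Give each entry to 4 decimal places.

t=0: π = [0.5000, 0.3750, 0.1250]
t=1: π = [0.1250, 0.5625, 0.3125]
t=2: π = [0.2188, 0.4688, 0.3125]
t=3: π = [0.1953, 0.5156, 0.2891]
t=4: π = [0.2012, 0.4922, 0.3066]
t=5: π = [0.1997, 0.5039, 0.2964]
t=6: π = [0.2001, 0.4980, 0.3019]
t=7: π = [0.2000, 0.5010, 0.2990]
t=8: π = [0.2000, 0.4995, 0.3005]

π = [0.2000, 0.4995, 0.3005]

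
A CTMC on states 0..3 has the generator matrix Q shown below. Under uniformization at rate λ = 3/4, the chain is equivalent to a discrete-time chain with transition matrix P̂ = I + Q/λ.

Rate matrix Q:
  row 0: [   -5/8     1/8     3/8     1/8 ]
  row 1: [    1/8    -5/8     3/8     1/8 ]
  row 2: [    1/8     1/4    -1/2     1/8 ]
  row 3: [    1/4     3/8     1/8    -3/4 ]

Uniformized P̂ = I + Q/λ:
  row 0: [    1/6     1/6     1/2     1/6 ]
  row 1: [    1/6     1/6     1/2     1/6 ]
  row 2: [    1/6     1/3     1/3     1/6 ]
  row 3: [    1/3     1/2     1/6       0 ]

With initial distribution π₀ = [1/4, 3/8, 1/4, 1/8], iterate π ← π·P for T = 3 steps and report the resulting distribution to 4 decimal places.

t=0: π = [0.2500, 0.3750, 0.2500, 0.1250]
t=1: π = [0.1875, 0.2500, 0.4167, 0.1458]
t=2: π = [0.1910, 0.2847, 0.3819, 0.1424]
t=3: π = [0.1904, 0.2778, 0.3889, 0.1429]

π = [0.1904, 0.2778, 0.3889, 0.1429]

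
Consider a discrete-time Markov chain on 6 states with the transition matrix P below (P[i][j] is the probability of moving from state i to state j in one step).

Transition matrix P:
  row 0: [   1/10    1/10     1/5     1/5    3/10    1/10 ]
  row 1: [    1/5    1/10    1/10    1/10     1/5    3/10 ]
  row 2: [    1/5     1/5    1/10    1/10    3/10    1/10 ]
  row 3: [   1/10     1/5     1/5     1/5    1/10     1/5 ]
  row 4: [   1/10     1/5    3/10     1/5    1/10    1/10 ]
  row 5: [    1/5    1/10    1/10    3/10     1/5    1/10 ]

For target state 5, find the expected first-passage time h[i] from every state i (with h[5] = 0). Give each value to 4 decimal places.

First-step conditioning: h[5] = 0; for i ≠ 5, h[i] = 1 + Σ_k P[i][k]·h[k].
  h[0] = 1 + 1/10·h[0] + 1/10·h[1] + 1/5·h[2] + 1/5·h[3] + 3/10·h[4]
  h[1] = 1 + 1/5·h[0] + 1/10·h[1] + 1/10·h[2] + 1/10·h[3] + 1/5·h[4]
  h[2] = 1 + 1/5·h[0] + 1/5·h[1] + 1/10·h[2] + 1/10·h[3] + 3/10·h[4]
  h[3] = 1 + 1/10·h[0] + 1/5·h[1] + 1/5·h[2] + 1/5·h[3] + 1/10·h[4]
  h[4] = 1 + 1/10·h[0] + 1/5·h[1] + 3/10·h[2] + 1/5·h[3] + 1/10·h[4]
Solving the 5×5 linear system over states ≠ 5 gives exactly h = [135170/19979, 110000/19979, 134300/19979, 119570/19979, 133000/19979, 0] (h[5] = 0 is the target).

h = [6.7656, 5.5058, 6.7221, 5.9848, 6.6570, 0.0000]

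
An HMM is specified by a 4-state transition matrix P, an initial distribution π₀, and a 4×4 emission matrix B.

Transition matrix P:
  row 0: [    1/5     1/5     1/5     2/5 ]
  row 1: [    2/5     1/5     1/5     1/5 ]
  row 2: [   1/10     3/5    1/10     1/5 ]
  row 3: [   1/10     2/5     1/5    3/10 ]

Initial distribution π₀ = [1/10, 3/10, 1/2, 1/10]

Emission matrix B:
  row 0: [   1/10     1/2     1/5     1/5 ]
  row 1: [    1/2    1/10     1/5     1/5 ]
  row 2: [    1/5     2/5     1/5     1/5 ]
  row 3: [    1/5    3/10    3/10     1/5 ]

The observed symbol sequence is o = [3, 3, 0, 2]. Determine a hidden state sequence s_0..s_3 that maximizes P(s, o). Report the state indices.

t=0: δ = [2.000e-02, 6.000e-02, 1.000e-01, 2.000e-02]  (obs o_0=3)
t=1: δ = [4.800e-03, 1.200e-02, 2.400e-03, 4.000e-03]  ψ = [1, 2, 1, 2]  (obs o_1=3)
t=2: δ = [4.800e-04, 1.200e-03, 4.800e-04, 4.800e-04]  ψ = [1, 1, 1, 1]  (obs o_2=0)
t=3: δ = [9.600e-05, 5.760e-05, 4.800e-05, 7.200e-05]  ψ = [1, 2, 1, 1]  (obs o_3=2)
backtrack: best end state = 0; path = [2, 1, 1, 0]

path = [2, 1, 1, 0]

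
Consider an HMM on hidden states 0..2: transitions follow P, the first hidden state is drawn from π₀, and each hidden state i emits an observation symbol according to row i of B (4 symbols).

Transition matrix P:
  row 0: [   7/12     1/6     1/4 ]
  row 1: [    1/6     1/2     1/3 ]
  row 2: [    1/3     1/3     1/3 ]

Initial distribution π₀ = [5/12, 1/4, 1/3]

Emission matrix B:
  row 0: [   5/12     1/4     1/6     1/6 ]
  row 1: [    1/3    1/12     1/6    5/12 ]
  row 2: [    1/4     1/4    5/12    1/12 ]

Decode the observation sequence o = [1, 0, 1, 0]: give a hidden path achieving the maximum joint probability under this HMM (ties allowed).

path = [0, 0, 0, 0]

t=0: δ = [1.042e-01, 2.083e-02, 8.333e-02]  (obs o_0=1)
t=1: δ = [2.532e-02, 9.259e-03, 6.944e-03]  ψ = [0, 2, 2]  (obs o_1=0)
t=2: δ = [3.692e-03, 3.858e-04, 1.582e-03]  ψ = [0, 1, 0]  (obs o_2=1)
t=3: δ = [8.974e-04, 2.051e-04, 2.308e-04]  ψ = [0, 0, 0]  (obs o_3=0)
backtrack: best end state = 0; path = [0, 0, 0, 0]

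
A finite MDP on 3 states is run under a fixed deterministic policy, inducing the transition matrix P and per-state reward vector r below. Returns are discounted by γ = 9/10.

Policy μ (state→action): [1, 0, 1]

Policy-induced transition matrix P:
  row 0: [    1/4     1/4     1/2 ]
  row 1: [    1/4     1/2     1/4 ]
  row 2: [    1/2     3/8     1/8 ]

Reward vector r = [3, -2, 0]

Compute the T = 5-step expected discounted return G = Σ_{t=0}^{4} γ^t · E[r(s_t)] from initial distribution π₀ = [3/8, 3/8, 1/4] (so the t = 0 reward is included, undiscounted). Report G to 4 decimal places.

G = 1.0048

t=0: π = [0.3750, 0.3750, 0.2500], E[r] = 0.3750, γ^t·E[r] = 0.375000, running G = 0.375000
t=1: π = [0.3125, 0.3750, 0.3125], E[r] = 0.1875, γ^t·E[r] = 0.168750, running G = 0.543750
t=2: π = [0.3281, 0.3828, 0.2891], E[r] = 0.2188, γ^t·E[r] = 0.177188, running G = 0.720938
t=3: π = [0.3223, 0.3818, 0.2959], E[r] = 0.2031, γ^t·E[r] = 0.148078, running G = 0.869016
t=4: π = [0.3240, 0.3824, 0.2936], E[r] = 0.2070, γ^t·E[r] = 0.135833, running G = 1.004849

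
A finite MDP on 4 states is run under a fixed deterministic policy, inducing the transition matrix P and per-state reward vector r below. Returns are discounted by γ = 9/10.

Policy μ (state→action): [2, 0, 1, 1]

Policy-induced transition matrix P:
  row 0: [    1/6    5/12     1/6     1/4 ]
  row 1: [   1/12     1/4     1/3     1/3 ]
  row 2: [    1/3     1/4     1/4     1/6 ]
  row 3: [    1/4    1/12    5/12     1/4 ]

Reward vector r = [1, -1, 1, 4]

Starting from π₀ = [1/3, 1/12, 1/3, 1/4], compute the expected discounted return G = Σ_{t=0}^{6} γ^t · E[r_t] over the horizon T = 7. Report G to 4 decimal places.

G = 6.7688

t=0: π = [0.3333, 0.0833, 0.3333, 0.2500], E[r] = 1.5833, γ^t·E[r] = 1.583333, running G = 1.583333
t=1: π = [0.2361, 0.2639, 0.2708, 0.2292], E[r] = 1.1597, γ^t·E[r] = 1.043750, running G = 2.627083
t=2: π = [0.2089, 0.2512, 0.2905, 0.2494], E[r] = 1.2459, γ^t·E[r] = 1.009219, running G = 3.636302
t=3: π = [0.2149, 0.2432, 0.2951, 0.2467], E[r] = 1.2537, γ^t·E[r] = 0.913922, running G = 4.550224
t=4: π = [0.2161, 0.2447, 0.2935, 0.2457], E[r] = 1.2476, γ^t·E[r] = 0.818572, running G = 5.368796
t=5: π = [0.2157, 0.2451, 0.2933, 0.2459], E[r] = 1.2477, γ^t·E[r] = 0.736727, running G = 6.105523
t=6: π = [0.2156, 0.2450, 0.2934, 0.2460], E[r] = 1.2480, γ^t·E[r] = 0.663254, running G = 6.768776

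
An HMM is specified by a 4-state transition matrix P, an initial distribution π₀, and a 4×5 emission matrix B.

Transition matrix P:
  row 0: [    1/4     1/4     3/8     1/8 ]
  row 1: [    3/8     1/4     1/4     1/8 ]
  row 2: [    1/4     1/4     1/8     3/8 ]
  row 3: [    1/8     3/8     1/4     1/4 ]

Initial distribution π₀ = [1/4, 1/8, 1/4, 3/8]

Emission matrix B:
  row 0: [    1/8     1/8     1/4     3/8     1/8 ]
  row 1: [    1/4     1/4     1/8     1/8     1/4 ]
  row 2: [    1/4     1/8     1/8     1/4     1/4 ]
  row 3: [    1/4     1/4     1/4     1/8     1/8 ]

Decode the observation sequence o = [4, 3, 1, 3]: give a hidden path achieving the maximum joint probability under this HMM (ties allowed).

t=0: δ = [3.125e-02, 3.125e-02, 6.250e-02, 4.688e-02]  (obs o_0=4)
t=1: δ = [5.859e-03, 2.197e-03, 2.930e-03, 2.930e-03]  ψ = [2, 3, 0, 2]  (obs o_1=3)
t=2: δ = [1.831e-04, 3.662e-04, 2.747e-04, 2.747e-04]  ψ = [0, 0, 0, 2]  (obs o_2=1)
t=3: δ = [5.150e-05, 1.287e-05, 2.289e-05, 1.287e-05]  ψ = [1, 3, 1, 2]  (obs o_3=3)
backtrack: best end state = 0; path = [2, 0, 1, 0]

path = [2, 0, 1, 0]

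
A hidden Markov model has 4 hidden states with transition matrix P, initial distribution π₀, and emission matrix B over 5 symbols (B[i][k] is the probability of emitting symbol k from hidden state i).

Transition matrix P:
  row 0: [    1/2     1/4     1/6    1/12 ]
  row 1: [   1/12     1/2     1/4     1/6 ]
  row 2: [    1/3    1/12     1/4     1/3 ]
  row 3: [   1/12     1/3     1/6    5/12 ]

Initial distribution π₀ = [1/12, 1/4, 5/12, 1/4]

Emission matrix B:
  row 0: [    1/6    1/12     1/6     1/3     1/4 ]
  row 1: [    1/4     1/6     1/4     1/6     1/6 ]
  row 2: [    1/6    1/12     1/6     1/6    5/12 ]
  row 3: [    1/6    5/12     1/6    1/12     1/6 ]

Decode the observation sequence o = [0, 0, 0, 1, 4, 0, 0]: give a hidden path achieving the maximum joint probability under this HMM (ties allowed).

path = [1, 1, 1, 1, 1, 1, 1]

t=0: δ = [1.389e-02, 6.250e-02, 6.944e-02, 4.167e-02]  (obs o_0=0)
t=1: δ = [3.858e-03, 7.812e-03, 2.894e-03, 3.858e-03]  ψ = [2, 1, 2, 2]  (obs o_1=0)
t=2: δ = [3.215e-04, 9.766e-04, 3.255e-04, 2.679e-04]  ψ = [0, 1, 1, 3]  (obs o_2=0)
t=3: δ = [1.340e-05, 8.138e-05, 2.035e-05, 6.782e-05]  ψ = [0, 1, 1, 1]  (obs o_3=1)
t=4: δ = [1.695e-06, 6.782e-06, 8.477e-06, 4.710e-06]  ψ = [1, 1, 1, 3]  (obs o_4=4)
t=5: δ = [4.710e-07, 8.477e-07, 3.532e-07, 4.710e-07]  ψ = [2, 1, 2, 2]  (obs o_5=0)
t=6: δ = [3.925e-08, 1.060e-07, 3.532e-08, 3.270e-08]  ψ = [0, 1, 1, 3]  (obs o_6=0)
backtrack: best end state = 1; path = [1, 1, 1, 1, 1, 1, 1]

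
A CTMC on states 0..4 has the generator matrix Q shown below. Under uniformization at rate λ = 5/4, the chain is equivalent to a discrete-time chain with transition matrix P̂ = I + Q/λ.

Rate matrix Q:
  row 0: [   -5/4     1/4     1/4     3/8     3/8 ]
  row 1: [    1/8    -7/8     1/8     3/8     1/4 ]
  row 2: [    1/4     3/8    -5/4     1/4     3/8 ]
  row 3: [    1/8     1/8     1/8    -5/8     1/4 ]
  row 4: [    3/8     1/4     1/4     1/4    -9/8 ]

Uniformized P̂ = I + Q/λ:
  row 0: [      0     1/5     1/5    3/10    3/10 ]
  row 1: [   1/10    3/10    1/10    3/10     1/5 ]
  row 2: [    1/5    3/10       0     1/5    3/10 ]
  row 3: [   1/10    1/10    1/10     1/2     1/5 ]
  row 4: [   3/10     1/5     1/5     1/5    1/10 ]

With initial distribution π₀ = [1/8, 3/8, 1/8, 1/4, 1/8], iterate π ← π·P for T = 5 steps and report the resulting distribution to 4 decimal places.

t=0: π = [0.1250, 0.3750, 0.1250, 0.2500, 0.1250]
t=1: π = [0.1250, 0.2250, 0.1125, 0.3250, 0.2125]
t=2: π = [0.1413, 0.2013, 0.1225, 0.3325, 0.2025]
t=3: π = [0.1386, 0.1991, 0.1221, 0.3340, 0.2061]
t=4: π = [0.1396, 0.1987, 0.1223, 0.3340, 0.2055]
t=5: π = [0.1394, 0.1987, 0.1223, 0.3340, 0.2056]

π = [0.1394, 0.1987, 0.1223, 0.3340, 0.2056]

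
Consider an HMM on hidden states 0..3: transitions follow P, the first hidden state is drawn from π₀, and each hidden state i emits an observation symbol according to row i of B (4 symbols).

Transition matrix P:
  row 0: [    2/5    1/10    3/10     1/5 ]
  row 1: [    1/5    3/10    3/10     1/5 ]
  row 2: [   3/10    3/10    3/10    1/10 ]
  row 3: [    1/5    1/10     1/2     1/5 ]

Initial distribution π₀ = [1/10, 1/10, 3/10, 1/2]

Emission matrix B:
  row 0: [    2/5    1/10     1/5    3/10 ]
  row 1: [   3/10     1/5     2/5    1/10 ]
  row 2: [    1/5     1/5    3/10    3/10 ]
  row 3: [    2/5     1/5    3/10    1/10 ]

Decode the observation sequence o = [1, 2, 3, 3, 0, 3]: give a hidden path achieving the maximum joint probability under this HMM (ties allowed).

t=0: δ = [1.000e-02, 2.000e-02, 6.000e-02, 1.000e-01]  (obs o_0=1)
t=1: δ = [4.000e-03, 7.200e-03, 1.500e-02, 6.000e-03]  ψ = [3, 2, 3, 3]  (obs o_1=2)
t=2: δ = [1.350e-03, 4.500e-04, 1.350e-03, 1.500e-04]  ψ = [2, 2, 2, 2]  (obs o_2=3)
t=3: δ = [1.620e-04, 4.050e-05, 1.215e-04, 2.700e-05]  ψ = [0, 2, 0, 0]  (obs o_3=3)
t=4: δ = [2.592e-05, 1.093e-05, 9.720e-06, 1.296e-05]  ψ = [0, 2, 0, 0]  (obs o_4=0)
t=5: δ = [3.110e-06, 3.280e-07, 2.333e-06, 5.184e-07]  ψ = [0, 1, 0, 0]  (obs o_5=3)
backtrack: best end state = 0; path = [3, 2, 0, 0, 0, 0]

path = [3, 2, 0, 0, 0, 0]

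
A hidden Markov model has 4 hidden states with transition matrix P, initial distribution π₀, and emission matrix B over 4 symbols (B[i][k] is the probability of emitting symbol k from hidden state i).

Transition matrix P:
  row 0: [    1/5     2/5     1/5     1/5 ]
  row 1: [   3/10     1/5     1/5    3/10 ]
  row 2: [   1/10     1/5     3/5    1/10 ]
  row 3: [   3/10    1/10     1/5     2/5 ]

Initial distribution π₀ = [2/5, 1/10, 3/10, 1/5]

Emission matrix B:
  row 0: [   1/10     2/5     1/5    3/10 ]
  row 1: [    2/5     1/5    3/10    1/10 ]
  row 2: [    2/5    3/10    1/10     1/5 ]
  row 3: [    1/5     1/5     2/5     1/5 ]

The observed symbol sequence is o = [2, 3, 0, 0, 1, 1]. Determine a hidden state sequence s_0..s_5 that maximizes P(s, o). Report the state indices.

t=0: δ = [8.000e-02, 3.000e-02, 3.000e-02, 8.000e-02]  (obs o_0=2)
t=1: δ = [7.200e-03, 3.200e-03, 3.600e-03, 6.400e-03]  ψ = [3, 0, 2, 3]  (obs o_1=3)
t=2: δ = [1.920e-04, 1.152e-03, 8.640e-04, 5.120e-04]  ψ = [3, 0, 2, 3]  (obs o_2=0)
t=3: δ = [3.456e-05, 9.216e-05, 2.074e-04, 6.912e-05]  ψ = [1, 1, 2, 1]  (obs o_3=0)
t=4: δ = [1.106e-05, 8.294e-06, 3.732e-05, 5.530e-06]  ψ = [1, 2, 2, 1]  (obs o_4=1)
t=5: δ = [1.493e-06, 1.493e-06, 6.718e-06, 7.465e-07]  ψ = [2, 2, 2, 2]  (obs o_5=1)
backtrack: best end state = 2; path = [2, 2, 2, 2, 2, 2]

path = [2, 2, 2, 2, 2, 2]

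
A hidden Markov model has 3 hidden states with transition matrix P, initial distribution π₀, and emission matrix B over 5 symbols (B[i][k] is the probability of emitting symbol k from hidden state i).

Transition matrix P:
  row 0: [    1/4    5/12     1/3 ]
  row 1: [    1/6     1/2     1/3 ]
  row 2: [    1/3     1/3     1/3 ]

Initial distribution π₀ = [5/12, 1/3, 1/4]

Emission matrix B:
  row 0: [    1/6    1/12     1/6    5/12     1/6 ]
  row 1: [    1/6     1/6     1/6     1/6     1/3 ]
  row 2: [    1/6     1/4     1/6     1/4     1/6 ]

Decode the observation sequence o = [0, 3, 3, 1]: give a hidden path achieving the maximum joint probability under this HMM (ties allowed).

t=0: δ = [6.944e-02, 5.556e-02, 4.167e-02]  (obs o_0=0)
t=1: δ = [7.234e-03, 4.823e-03, 5.787e-03]  ψ = [0, 0, 0]  (obs o_1=3)
t=2: δ = [8.038e-04, 5.023e-04, 6.028e-04]  ψ = [2, 0, 0]  (obs o_2=3)
t=3: δ = [1.674e-05, 5.582e-05, 6.698e-05]  ψ = [0, 0, 0]  (obs o_3=1)
backtrack: best end state = 2; path = [0, 2, 0, 2]

path = [0, 2, 0, 2]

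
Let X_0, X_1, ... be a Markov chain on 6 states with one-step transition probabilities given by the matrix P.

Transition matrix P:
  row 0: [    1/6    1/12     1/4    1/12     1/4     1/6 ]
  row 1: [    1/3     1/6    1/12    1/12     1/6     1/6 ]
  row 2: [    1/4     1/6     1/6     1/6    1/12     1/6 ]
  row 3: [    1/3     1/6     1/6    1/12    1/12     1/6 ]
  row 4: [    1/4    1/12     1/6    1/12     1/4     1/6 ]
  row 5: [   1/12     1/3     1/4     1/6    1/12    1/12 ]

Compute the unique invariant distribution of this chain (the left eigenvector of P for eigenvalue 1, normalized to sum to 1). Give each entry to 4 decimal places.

Balance equations π_j = Σ_i π_i·P[i][j]:
  π_0 = 1/6·π_0 + 1/3·π_1 + 1/4·π_2 + 1/3·π_3 + 1/4·π_4 + 1/12·π_5
  π_1 = 1/12·π_0 + 1/6·π_1 + 1/6·π_2 + 1/6·π_3 + 1/12·π_4 + 1/3·π_5
  π_2 = 1/4·π_0 + 1/12·π_1 + 1/6·π_2 + 1/6·π_3 + 1/6·π_4 + 1/4·π_5
  π_3 = 1/12·π_0 + 1/12·π_1 + 1/6·π_2 + 1/12·π_3 + 1/12·π_4 + 1/6·π_5
  π_4 = 1/4·π_0 + 1/6·π_1 + 1/12·π_2 + 1/12·π_3 + 1/4·π_4 + 1/12·π_5
  normalize: π_0 + π_1 + π_2 + π_3 + π_4 + π_5 = 1
Solving the linear system gives exactly π = [61459/269581, 43091/269581, 49917/269581, 30081/269581, 43559/269581, 2/13].

π = [0.2280, 0.1598, 0.1852, 0.1116, 0.1616, 0.1538]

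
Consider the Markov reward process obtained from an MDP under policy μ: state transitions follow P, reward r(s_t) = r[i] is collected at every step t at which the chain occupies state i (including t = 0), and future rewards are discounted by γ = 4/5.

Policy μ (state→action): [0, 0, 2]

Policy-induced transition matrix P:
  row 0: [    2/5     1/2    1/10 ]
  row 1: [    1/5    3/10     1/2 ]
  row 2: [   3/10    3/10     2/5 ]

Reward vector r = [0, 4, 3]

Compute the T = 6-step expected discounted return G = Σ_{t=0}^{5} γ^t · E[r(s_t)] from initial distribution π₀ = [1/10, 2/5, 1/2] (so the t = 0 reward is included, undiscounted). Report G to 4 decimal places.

t=0: π = [0.1000, 0.4000, 0.5000], E[r] = 3.1000, γ^t·E[r] = 3.100000, running G = 3.100000
t=1: π = [0.2700, 0.3200, 0.4100], E[r] = 2.5100, γ^t·E[r] = 2.008000, running G = 5.108000
t=2: π = [0.2950, 0.3540, 0.3510], E[r] = 2.4690, γ^t·E[r] = 1.580160, running G = 6.688160
t=3: π = [0.2941, 0.3590, 0.3469], E[r] = 2.4767, γ^t·E[r] = 1.268070, running G = 7.956230
t=4: π = [0.2935, 0.3588, 0.3477], E[r] = 2.4783, γ^t·E[r] = 1.015108, running G = 8.971338
t=5: π = [0.2935, 0.3587, 0.3478], E[r] = 2.4783, γ^t·E[r] = 0.812088, running G = 9.783426

G = 9.7834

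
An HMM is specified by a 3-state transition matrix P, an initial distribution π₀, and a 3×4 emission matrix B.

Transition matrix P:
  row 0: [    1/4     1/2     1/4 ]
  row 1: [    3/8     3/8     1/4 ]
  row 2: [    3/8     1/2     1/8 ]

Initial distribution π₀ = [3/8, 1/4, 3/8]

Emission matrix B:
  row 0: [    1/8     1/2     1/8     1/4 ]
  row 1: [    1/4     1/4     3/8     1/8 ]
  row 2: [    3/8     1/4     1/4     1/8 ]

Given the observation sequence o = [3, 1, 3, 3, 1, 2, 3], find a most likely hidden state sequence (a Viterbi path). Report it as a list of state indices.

path = [0, 1, 0, 1, 0, 1, 0]

t=0: δ = [9.375e-02, 3.125e-02, 4.688e-02]  (obs o_0=3)
t=1: δ = [1.172e-02, 1.172e-02, 5.859e-03]  ψ = [0, 0, 0]  (obs o_1=1)
t=2: δ = [1.099e-03, 7.324e-04, 3.662e-04]  ψ = [1, 0, 0]  (obs o_2=3)
t=3: δ = [6.866e-05, 6.866e-05, 3.433e-05]  ψ = [0, 0, 0]  (obs o_3=3)
t=4: δ = [1.287e-05, 8.583e-06, 4.292e-06]  ψ = [1, 0, 0]  (obs o_4=1)
t=5: δ = [4.023e-07, 2.414e-06, 8.047e-07]  ψ = [0, 0, 0]  (obs o_5=2)
t=6: δ = [2.263e-07, 1.132e-07, 7.544e-08]  ψ = [1, 1, 1]  (obs o_6=3)
backtrack: best end state = 0; path = [0, 1, 0, 1, 0, 1, 0]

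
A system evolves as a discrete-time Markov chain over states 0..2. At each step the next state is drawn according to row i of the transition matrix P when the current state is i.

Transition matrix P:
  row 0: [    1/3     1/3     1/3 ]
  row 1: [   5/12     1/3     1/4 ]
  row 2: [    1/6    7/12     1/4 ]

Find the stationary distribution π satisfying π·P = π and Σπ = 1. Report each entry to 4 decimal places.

π = [0.3208, 0.4025, 0.2767]

Balance equations π_j = Σ_i π_i·P[i][j]:
  π_0 = 1/3·π_0 + 5/12·π_1 + 1/6·π_2
  π_1 = 1/3·π_0 + 1/3·π_1 + 7/12·π_2
  normalize: π_0 + π_1 + π_2 = 1
Solving the linear system gives exactly π = [17/53, 64/159, 44/159].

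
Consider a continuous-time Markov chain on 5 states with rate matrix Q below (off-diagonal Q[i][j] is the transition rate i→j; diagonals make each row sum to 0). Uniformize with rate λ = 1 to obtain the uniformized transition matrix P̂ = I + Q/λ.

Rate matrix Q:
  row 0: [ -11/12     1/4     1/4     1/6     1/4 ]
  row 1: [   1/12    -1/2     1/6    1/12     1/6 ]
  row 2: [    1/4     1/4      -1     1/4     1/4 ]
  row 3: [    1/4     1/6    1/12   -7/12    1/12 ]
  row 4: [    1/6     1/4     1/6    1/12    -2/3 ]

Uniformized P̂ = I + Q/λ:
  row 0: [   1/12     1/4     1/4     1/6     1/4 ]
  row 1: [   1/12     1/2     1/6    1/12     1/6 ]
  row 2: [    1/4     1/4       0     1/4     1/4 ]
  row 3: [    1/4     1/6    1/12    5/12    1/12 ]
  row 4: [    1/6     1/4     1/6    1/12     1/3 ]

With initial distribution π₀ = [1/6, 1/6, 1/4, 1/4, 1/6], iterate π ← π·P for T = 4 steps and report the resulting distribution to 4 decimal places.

t=0: π = [0.1667, 0.1667, 0.2500, 0.2500, 0.1667]
t=1: π = [0.1806, 0.2708, 0.1181, 0.2222, 0.2083]
t=2: π = [0.1574, 0.2992, 0.1435, 0.1921, 0.2078]
t=3: π = [0.1566, 0.3088, 0.1399, 0.1844, 0.2104]
t=4: π = [0.1549, 0.3118, 0.1410, 0.1812, 0.2111]

π = [0.1549, 0.3118, 0.1410, 0.1812, 0.2111]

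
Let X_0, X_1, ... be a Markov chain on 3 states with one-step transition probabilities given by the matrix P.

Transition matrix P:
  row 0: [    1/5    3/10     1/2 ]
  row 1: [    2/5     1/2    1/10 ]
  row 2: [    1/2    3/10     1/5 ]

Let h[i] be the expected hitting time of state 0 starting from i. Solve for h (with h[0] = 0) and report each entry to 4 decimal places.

h = [0.0000, 2.4324, 2.1622]

First-step conditioning: h[0] = 0; for i ≠ 0, h[i] = 1 + Σ_k P[i][k]·h[k].
  h[1] = 1 + 1/2·h[1] + 1/10·h[2]
  h[2] = 1 + 3/10·h[1] + 1/5·h[2]
Solving the 2×2 linear system over states ≠ 0 gives exactly h = [0, 90/37, 80/37] (h[0] = 0 is the target).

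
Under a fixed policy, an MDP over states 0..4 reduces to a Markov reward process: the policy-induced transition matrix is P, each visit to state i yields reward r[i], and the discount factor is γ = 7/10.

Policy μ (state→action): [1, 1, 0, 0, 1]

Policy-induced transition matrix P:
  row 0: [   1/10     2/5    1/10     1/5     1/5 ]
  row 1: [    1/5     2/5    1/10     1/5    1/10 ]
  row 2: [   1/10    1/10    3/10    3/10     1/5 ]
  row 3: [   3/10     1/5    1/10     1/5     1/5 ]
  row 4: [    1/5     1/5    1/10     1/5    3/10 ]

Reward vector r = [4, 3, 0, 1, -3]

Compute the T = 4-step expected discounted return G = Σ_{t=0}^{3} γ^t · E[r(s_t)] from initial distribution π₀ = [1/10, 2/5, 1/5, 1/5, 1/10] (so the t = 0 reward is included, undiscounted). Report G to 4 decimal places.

t=0: π = [0.1000, 0.4000, 0.2000, 0.2000, 0.1000], E[r] = 1.5000, γ^t·E[r] = 1.500000, running G = 1.500000
t=1: π = [0.1900, 0.2800, 0.1400, 0.2200, 0.1700], E[r] = 1.3100, γ^t·E[r] = 0.917000, running G = 2.417000
t=2: π = [0.1890, 0.2800, 0.1280, 0.2140, 0.1890], E[r] = 1.2430, γ^t·E[r] = 0.609070, running G = 3.026070
t=3: π = [0.1897, 0.2810, 0.1256, 0.2128, 0.1909], E[r] = 1.2419, γ^t·E[r] = 0.425972, running G = 3.452042

G = 3.4520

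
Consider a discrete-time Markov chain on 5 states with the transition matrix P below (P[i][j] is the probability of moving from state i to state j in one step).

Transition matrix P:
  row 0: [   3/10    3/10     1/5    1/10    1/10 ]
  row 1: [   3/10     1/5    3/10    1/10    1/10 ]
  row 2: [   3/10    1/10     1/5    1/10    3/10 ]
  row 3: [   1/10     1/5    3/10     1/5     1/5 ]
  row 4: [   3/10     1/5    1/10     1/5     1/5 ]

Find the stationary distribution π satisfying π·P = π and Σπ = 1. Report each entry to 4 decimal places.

Balance equations π_j = Σ_i π_i·P[i][j]:
  π_0 = 3/10·π_0 + 3/10·π_1 + 3/10·π_2 + 1/10·π_3 + 3/10·π_4
  π_1 = 3/10·π_0 + 1/5·π_1 + 1/10·π_2 + 1/5·π_3 + 1/5·π_4
  π_2 = 1/5·π_0 + 3/10·π_1 + 1/5·π_2 + 3/10·π_3 + 1/10·π_4
  π_3 = 1/10·π_0 + 1/10·π_1 + 1/10·π_2 + 1/5·π_3 + 1/5·π_4
  normalize: π_0 + π_1 + π_2 + π_3 + π_4 = 1
Solving the linear system gives exactly π = [209/763, 157/763, 165/763, 199/1526, 265/1526].

π = [0.2739, 0.2058, 0.2163, 0.1304, 0.1737]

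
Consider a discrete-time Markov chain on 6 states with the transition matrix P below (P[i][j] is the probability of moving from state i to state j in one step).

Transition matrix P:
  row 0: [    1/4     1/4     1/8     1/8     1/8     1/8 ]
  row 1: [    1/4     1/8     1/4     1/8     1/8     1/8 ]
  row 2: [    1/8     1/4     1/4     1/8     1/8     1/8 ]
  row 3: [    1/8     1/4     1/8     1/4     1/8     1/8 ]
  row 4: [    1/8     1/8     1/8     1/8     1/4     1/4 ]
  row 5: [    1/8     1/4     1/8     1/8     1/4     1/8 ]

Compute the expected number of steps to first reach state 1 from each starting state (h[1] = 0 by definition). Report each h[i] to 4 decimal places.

h = [4.3564, 0.0000, 4.3564, 4.3564, 4.9901, 4.4356]

First-step conditioning: h[1] = 0; for i ≠ 1, h[i] = 1 + Σ_k P[i][k]·h[k].
  h[0] = 1 + 1/4·h[0] + 1/8·h[2] + 1/8·h[3] + 1/8·h[4] + 1/8·h[5]
  h[2] = 1 + 1/8·h[0] + 1/4·h[2] + 1/8·h[3] + 1/8·h[4] + 1/8·h[5]
  h[3] = 1 + 1/8·h[0] + 1/8·h[2] + 1/4·h[3] + 1/8·h[4] + 1/8·h[5]
  h[4] = 1 + 1/8·h[0] + 1/8·h[2] + 1/8·h[3] + 1/4·h[4] + 1/4·h[5]
  h[5] = 1 + 1/8·h[0] + 1/8·h[2] + 1/8·h[3] + 1/4·h[4] + 1/8·h[5]
Solving the 5×5 linear system over states ≠ 1 gives exactly h = [440/101, 0, 440/101, 440/101, 504/101, 448/101] (h[1] = 0 is the target).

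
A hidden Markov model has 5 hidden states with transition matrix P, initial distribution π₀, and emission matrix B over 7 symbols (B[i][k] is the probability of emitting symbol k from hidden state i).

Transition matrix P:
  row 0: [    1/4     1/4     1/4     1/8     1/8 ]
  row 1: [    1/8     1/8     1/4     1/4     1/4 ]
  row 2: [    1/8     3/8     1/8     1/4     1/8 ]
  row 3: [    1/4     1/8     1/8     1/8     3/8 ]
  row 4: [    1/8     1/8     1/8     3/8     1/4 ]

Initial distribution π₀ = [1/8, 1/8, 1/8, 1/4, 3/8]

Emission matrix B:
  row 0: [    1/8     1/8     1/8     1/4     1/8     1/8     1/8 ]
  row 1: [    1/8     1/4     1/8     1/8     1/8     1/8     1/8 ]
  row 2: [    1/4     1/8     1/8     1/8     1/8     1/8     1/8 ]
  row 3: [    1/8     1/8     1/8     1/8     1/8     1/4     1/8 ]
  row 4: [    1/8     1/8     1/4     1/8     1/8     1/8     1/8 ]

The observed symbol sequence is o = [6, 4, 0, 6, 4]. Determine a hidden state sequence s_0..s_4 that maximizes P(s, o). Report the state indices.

t=0: δ = [1.562e-02, 1.562e-02, 1.562e-02, 3.125e-02, 4.688e-02]  (obs o_0=6)
t=1: δ = [9.766e-04, 7.324e-04, 7.324e-04, 2.197e-03, 1.465e-03]  ψ = [3, 2, 4, 4, 3]  (obs o_1=4)
t=2: δ = [6.866e-05, 3.433e-05, 6.866e-05, 6.866e-05, 1.030e-04]  ψ = [3, 2, 3, 4, 3]  (obs o_2=0)
t=3: δ = [2.146e-06, 3.219e-06, 2.146e-06, 4.828e-06, 3.219e-06]  ψ = [0, 2, 0, 4, 3]  (obs o_3=6)
t=4: δ = [1.509e-07, 1.006e-07, 1.006e-07, 1.509e-07, 2.263e-07]  ψ = [3, 2, 1, 4, 3]  (obs o_4=4)
backtrack: best end state = 4; path = [4, 3, 4, 3, 4]

path = [4, 3, 4, 3, 4]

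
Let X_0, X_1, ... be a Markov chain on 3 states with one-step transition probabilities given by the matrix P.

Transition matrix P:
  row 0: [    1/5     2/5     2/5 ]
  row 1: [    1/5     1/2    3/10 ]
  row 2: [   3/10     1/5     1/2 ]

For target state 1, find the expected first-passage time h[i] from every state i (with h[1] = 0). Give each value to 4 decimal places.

h = [3.2143, 0.0000, 3.9286]

First-step conditioning: h[1] = 0; for i ≠ 1, h[i] = 1 + Σ_k P[i][k]·h[k].
  h[0] = 1 + 1/5·h[0] + 2/5·h[2]
  h[2] = 1 + 3/10·h[0] + 1/2·h[2]
Solving the 2×2 linear system over states ≠ 1 gives exactly h = [45/14, 0, 55/14] (h[1] = 0 is the target).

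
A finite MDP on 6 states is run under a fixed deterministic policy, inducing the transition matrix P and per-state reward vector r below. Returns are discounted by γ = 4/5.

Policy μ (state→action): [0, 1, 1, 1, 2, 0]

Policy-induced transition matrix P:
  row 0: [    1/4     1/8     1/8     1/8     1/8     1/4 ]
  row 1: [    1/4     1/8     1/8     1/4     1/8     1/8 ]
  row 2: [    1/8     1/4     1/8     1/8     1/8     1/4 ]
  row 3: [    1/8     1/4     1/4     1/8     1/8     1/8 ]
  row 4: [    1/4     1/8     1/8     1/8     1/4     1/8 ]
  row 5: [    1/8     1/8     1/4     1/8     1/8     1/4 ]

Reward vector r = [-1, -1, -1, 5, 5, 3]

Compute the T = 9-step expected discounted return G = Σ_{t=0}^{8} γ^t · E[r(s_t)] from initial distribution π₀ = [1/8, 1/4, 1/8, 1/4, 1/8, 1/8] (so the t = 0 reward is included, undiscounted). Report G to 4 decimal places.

t=0: π = [0.1250, 0.2500, 0.1250, 0.2500, 0.1250, 0.1250], E[r] = 1.7500, γ^t·E[r] = 1.750000, running G = 1.750000
t=1: π = [0.1875, 0.1719, 0.1719, 0.1563, 0.1406, 0.1719], E[r] = 1.4688, γ^t·E[r] = 1.175000, running G = 2.925000
t=2: π = [0.1875, 0.1660, 0.1660, 0.1465, 0.1426, 0.1914], E[r] = 1.5000, γ^t·E[r] = 0.960000, running G = 3.885000
t=3: π = [0.1870, 0.1641, 0.1672, 0.1458, 0.1428, 0.1931], E[r] = 1.5039, γ^t·E[r] = 0.770000, running G = 4.655000
t=4: π = [0.1867, 0.1641, 0.1674, 0.1455, 0.1429, 0.1934], E[r] = 1.5038, γ^t·E[r] = 0.615975, running G = 5.270975
t=5: π = [0.1867, 0.1641, 0.1674, 0.1455, 0.1429, 0.1934], E[r] = 1.5040, γ^t·E[r] = 0.492828, running G = 5.763803
t=6: π = [0.1867, 0.1641, 0.1674, 0.1455, 0.1429, 0.1934], E[r] = 1.5040, γ^t·E[r] = 0.394260, running G = 6.158063
t=7: π = [0.1867, 0.1641, 0.1674, 0.1455, 0.1429, 0.1934], E[r] = 1.5040, γ^t·E[r] = 0.315409, running G = 6.473471
t=8: π = [0.1867, 0.1641, 0.1674, 0.1455, 0.1429, 0.1934], E[r] = 1.5040, γ^t·E[r] = 0.252327, running G = 6.725798

G = 6.7258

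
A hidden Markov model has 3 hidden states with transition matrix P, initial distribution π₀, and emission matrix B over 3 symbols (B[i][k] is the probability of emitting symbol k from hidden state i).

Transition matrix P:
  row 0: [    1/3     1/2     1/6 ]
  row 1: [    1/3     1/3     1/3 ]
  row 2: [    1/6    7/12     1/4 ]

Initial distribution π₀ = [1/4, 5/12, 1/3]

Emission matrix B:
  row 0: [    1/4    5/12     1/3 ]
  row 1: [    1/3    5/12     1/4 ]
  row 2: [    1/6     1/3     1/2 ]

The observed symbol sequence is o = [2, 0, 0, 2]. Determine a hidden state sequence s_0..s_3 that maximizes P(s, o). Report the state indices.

path = [2, 1, 1, 2]

t=0: δ = [8.333e-02, 1.042e-01, 1.667e-01]  (obs o_0=2)
t=1: δ = [8.681e-03, 3.241e-02, 6.944e-03]  ψ = [1, 2, 2]  (obs o_1=0)
t=2: δ = [2.701e-03, 3.601e-03, 1.800e-03]  ψ = [1, 1, 1]  (obs o_2=0)
t=3: δ = [4.001e-04, 3.376e-04, 6.001e-04]  ψ = [1, 0, 1]  (obs o_3=2)
backtrack: best end state = 2; path = [2, 1, 1, 2]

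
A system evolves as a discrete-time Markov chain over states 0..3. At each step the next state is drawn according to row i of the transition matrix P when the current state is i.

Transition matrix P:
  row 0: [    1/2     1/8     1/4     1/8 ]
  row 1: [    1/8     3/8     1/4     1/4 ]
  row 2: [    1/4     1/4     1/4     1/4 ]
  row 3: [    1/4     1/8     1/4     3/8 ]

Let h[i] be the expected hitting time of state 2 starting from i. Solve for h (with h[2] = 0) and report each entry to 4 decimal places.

h = [4.0000, 4.0000, 0.0000, 4.0000]

First-step conditioning: h[2] = 0; for i ≠ 2, h[i] = 1 + Σ_k P[i][k]·h[k].
  h[0] = 1 + 1/2·h[0] + 1/8·h[1] + 1/8·h[3]
  h[1] = 1 + 1/8·h[0] + 3/8·h[1] + 1/4·h[3]
  h[3] = 1 + 1/4·h[0] + 1/8·h[1] + 3/8·h[3]
Solving the 3×3 linear system over states ≠ 2 gives exactly h = [4, 4, 0, 4] (h[2] = 0 is the target).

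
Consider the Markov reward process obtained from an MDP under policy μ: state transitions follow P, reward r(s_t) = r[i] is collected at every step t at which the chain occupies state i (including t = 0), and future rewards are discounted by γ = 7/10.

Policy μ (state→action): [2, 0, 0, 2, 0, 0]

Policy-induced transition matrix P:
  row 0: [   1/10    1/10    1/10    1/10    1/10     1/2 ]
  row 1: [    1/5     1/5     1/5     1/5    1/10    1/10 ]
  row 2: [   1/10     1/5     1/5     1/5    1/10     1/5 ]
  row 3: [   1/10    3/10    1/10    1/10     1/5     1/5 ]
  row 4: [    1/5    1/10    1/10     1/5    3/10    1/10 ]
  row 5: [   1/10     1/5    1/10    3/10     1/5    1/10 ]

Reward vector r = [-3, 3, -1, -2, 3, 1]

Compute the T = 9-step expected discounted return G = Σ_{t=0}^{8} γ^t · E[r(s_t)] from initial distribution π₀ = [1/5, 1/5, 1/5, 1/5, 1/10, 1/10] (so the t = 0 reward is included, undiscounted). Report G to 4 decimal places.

t=0: π = [0.2000, 0.2000, 0.2000, 0.2000, 0.1000, 0.1000], E[r] = -0.2000, γ^t·E[r] = -0.200000, running G = -0.200000
t=1: π = [0.1300, 0.1900, 0.1400, 0.1700, 0.1500, 0.2200], E[r] = 0.3700, γ^t·E[r] = 0.259000, running G = 0.059000
t=2: π = [0.1340, 0.1890, 0.1330, 0.1920, 0.1690, 0.1830], E[r] = 0.3380, γ^t·E[r] = 0.165620, running G = 0.224620
t=3: π = [0.1358, 0.1889, 0.1322, 0.1857, 0.1713, 0.1861], E[r] = 0.3557, γ^t·E[r] = 0.122005, running G = 0.346625
t=4: π = [0.1360, 0.1879, 0.1321, 0.1865, 0.1714, 0.1861], E[r] = 0.3509, γ^t·E[r] = 0.084256, running G = 0.430881
t=5: π = [0.1359, 0.1879, 0.1320, 0.1864, 0.1715, 0.1863], E[r] = 0.3521, γ^t·E[r] = 0.059175, running G = 0.490056
t=6: π = [0.1359, 0.1879, 0.1320, 0.1864, 0.1716, 0.1862], E[r] = 0.3520, γ^t·E[r] = 0.041409, running G = 0.531465
t=7: π = [0.1359, 0.1879, 0.1320, 0.1864, 0.1716, 0.1862], E[r] = 0.3520, γ^t·E[r] = 0.028989, running G = 0.560455
t=8: π = [0.1359, 0.1879, 0.1320, 0.1864, 0.1716, 0.1862], E[r] = 0.3520, γ^t·E[r] = 0.020292, running G = 0.580747

G = 0.5807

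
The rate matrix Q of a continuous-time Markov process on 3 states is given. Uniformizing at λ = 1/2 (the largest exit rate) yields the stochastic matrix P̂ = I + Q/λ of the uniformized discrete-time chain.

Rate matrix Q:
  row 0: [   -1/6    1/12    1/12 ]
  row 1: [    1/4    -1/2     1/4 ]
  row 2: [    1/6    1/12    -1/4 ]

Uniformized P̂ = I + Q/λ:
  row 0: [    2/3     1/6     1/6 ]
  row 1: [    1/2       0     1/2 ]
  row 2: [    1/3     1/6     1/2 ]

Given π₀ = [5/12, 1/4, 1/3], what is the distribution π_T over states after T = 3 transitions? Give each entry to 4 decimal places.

t=0: π = [0.4167, 0.2500, 0.3333]
t=1: π = [0.5139, 0.1250, 0.3611]
t=2: π = [0.5255, 0.1458, 0.3287]
t=3: π = [0.5328, 0.1424, 0.3248]

π = [0.5328, 0.1424, 0.3248]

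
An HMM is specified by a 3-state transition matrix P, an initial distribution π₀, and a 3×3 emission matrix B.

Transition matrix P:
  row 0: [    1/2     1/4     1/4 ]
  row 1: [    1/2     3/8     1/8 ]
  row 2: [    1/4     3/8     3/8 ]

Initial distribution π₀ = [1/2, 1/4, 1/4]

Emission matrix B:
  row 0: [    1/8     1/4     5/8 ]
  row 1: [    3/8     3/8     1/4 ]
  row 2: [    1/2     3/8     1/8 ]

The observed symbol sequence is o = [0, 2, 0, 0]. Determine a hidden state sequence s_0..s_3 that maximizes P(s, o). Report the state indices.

path = [1, 0, 2, 2]

t=0: δ = [6.250e-02, 9.375e-02, 1.250e-01]  (obs o_0=0)
t=1: δ = [2.930e-02, 1.172e-02, 5.859e-03]  ψ = [1, 2, 2]  (obs o_1=2)
t=2: δ = [1.831e-03, 2.747e-03, 3.662e-03]  ψ = [0, 0, 0]  (obs o_2=0)
t=3: δ = [1.717e-04, 5.150e-04, 6.866e-04]  ψ = [1, 2, 2]  (obs o_3=0)
backtrack: best end state = 2; path = [1, 0, 2, 2]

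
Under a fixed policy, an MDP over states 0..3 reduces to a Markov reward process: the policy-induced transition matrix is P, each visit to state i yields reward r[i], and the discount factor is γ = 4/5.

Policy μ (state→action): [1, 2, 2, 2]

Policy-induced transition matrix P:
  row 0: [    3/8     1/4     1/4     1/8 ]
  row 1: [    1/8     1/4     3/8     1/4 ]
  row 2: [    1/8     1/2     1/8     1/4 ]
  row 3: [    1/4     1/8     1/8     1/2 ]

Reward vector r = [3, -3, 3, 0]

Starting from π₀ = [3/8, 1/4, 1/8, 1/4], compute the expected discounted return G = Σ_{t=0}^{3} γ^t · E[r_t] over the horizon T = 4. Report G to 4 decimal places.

G = 1.8859

t=0: π = [0.3750, 0.2500, 0.1250, 0.2500], E[r] = 0.7500, γ^t·E[r] = 0.750000, running G = 0.750000
t=1: π = [0.2500, 0.2500, 0.2344, 0.2656], E[r] = 0.7031, γ^t·E[r] = 0.562500, running G = 1.312500
t=2: π = [0.2207, 0.2754, 0.2188, 0.2852], E[r] = 0.4922, γ^t·E[r] = 0.315000, running G = 1.627500
t=3: π = [0.2158, 0.2690, 0.2214, 0.2937], E[r] = 0.5046, γ^t·E[r] = 0.258375, running G = 1.885875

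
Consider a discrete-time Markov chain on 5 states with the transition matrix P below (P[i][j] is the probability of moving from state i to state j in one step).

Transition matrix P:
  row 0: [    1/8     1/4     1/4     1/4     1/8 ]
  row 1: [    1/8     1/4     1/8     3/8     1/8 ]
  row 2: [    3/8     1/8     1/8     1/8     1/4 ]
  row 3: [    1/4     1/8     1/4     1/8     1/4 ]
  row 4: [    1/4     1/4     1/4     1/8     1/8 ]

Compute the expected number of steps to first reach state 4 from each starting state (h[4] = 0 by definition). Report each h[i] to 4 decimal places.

h = [5.6251, 5.6165, 5.0704, 5.0011, 0.0000]

First-step conditioning: h[4] = 0; for i ≠ 4, h[i] = 1 + Σ_k P[i][k]·h[k].
  h[0] = 1 + 1/8·h[0] + 1/4·h[1] + 1/4·h[2] + 1/4·h[3]
  h[1] = 1 + 1/8·h[0] + 1/4·h[1] + 1/8·h[2] + 3/8·h[3]
  h[2] = 1 + 3/8·h[0] + 1/8·h[1] + 1/8·h[2] + 1/8·h[3]
  h[3] = 1 + 1/4·h[0] + 1/8·h[1] + 1/4·h[2] + 1/8·h[3]
Solving the 4×4 linear system over states ≠ 4 gives exactly h = [5192/923, 5184/923, 360/71, 4616/923, 0] (h[4] = 0 is the target).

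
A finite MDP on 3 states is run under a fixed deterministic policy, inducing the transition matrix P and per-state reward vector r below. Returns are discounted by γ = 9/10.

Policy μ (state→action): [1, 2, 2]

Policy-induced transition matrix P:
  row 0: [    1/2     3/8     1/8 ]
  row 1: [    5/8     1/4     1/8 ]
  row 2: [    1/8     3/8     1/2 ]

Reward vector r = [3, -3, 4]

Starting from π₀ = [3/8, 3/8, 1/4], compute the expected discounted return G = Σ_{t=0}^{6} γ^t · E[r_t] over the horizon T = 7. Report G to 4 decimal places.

t=0: π = [0.3750, 0.3750, 0.2500], E[r] = 1.0000, γ^t·E[r] = 1.000000, running G = 1.000000
t=1: π = [0.4531, 0.3281, 0.2188], E[r] = 1.2500, γ^t·E[r] = 1.125000, running G = 2.125000
t=2: π = [0.4590, 0.3340, 0.2070], E[r] = 1.2031, γ^t·E[r] = 0.974531, running G = 3.099531
t=3: π = [0.4641, 0.3333, 0.2026], E[r] = 1.2031, γ^t·E[r] = 0.877078, running G = 3.976609
t=4: π = [0.4657, 0.3333, 0.2010], E[r] = 1.2009, γ^t·E[r] = 0.787929, running G = 4.764538
t=5: π = [0.4663, 0.3333, 0.2004], E[r] = 1.2004, γ^t·E[r] = 0.708811, running G = 5.473350
t=6: π = [0.4665, 0.3333, 0.2001], E[r] = 1.2001, γ^t·E[r] = 0.637803, running G = 6.111152

G = 6.1112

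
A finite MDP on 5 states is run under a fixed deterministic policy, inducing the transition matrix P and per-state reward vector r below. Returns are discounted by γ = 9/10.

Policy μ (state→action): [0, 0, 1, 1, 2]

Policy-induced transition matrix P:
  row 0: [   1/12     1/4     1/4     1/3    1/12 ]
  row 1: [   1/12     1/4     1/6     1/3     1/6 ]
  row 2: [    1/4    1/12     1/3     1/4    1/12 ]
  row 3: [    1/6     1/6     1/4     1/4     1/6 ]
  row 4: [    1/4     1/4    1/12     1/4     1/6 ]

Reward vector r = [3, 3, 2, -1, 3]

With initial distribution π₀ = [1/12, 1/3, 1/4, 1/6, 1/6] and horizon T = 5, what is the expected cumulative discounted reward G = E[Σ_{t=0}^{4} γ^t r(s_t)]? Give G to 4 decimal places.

G = 7.1878

t=0: π = [0.0833, 0.3333, 0.2500, 0.1667, 0.1667], E[r] = 2.0833, γ^t·E[r] = 2.083333, running G = 2.083333
t=1: π = [0.1667, 0.1944, 0.2153, 0.2847, 0.1389], E[r] = 1.6458, γ^t·E[r] = 1.481250, running G = 3.564583
t=2: π = [0.1661, 0.1904, 0.2286, 0.2801, 0.1348], E[r] = 1.6510, γ^t·E[r] = 1.337344, running G = 4.901927
t=3: π = [0.1672, 0.1886, 0.2307, 0.2797, 0.1338], E[r] = 1.6505, γ^t·E[r] = 1.203188, running G = 6.105115
t=4: π = [0.1674, 0.1882, 0.2312, 0.2797, 0.1335], E[r] = 1.6502, γ^t·E[r] = 1.082684, running G = 7.187799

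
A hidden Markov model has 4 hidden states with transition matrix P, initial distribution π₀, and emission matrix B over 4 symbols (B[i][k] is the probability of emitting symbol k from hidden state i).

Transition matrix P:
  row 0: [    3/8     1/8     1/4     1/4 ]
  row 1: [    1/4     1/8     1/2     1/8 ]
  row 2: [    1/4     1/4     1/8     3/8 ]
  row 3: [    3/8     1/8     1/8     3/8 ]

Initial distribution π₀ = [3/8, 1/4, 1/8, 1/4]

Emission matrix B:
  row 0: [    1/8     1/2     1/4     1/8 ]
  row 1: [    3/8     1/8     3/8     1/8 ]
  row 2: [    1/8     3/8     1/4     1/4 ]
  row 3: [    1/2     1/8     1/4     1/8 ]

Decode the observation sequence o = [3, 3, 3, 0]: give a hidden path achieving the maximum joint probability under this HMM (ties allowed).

path = [1, 2, 3, 3]

t=0: δ = [4.688e-02, 3.125e-02, 3.125e-02, 3.125e-02]  (obs o_0=3)
t=1: δ = [2.197e-03, 9.766e-04, 3.906e-03, 1.465e-03]  ψ = [0, 2, 1, 0]  (obs o_1=3)
t=2: δ = [1.221e-04, 1.221e-04, 1.373e-04, 1.831e-04]  ψ = [2, 2, 0, 2]  (obs o_2=3)
t=3: δ = [8.583e-06, 1.287e-05, 7.629e-06, 3.433e-05]  ψ = [3, 2, 1, 3]  (obs o_3=0)
backtrack: best end state = 3; path = [1, 2, 3, 3]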